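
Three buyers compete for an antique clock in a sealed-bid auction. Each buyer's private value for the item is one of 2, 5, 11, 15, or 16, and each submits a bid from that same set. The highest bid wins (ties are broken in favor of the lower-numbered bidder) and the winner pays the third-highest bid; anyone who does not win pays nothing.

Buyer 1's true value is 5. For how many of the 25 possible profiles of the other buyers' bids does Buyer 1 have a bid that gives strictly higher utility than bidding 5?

6

Others bid (2, 11): truth gives 0; bid 11 gives 3 > 0. Violating.
Others bid (2, 15): truth gives 0; bid 15 gives 3 > 0. Violating.
Others bid (2, 16): truth gives 0; bid 16 gives 3 > 0. Violating.
Others bid (11, 2): truth gives 0; bid 11 gives 3 > 0. Violating.
Others bid (2, 2): truth gives 3; no alternative beats it.
Others bid (2, 5): truth gives 3; no alternative beats it.
(Checking all 25 profiles: 6 have a profitable deviation, 19 do not.)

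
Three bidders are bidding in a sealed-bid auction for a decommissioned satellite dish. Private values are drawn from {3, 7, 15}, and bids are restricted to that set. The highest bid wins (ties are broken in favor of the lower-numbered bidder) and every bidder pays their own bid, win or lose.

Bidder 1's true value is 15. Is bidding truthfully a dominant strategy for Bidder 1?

Consider the case where Bidder 2 bids 3 and Bidder 3 bids 3.
Truthful bid 15: wins, pays 15, utility 15 - 15 = 0.
Bid 3 instead: wins, pays 3, utility 15 - 3 = 12.
Since 12 > 0, bidding 3 is strictly better here, so truthful bidding is not dominant.

No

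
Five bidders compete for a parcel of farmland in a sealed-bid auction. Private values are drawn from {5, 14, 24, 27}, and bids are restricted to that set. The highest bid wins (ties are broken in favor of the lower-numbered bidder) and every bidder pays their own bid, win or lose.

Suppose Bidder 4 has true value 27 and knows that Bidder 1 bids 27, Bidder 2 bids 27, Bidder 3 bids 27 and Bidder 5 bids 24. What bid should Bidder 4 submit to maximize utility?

5

Bid 5: loses but pays 5, utility -5.
Bid 14: loses but pays 14, utility -14.
Bid 24: loses but pays 24, utility -24.
Bid 27: loses but pays 27, utility -27.
The best choice is 5 with utility -5.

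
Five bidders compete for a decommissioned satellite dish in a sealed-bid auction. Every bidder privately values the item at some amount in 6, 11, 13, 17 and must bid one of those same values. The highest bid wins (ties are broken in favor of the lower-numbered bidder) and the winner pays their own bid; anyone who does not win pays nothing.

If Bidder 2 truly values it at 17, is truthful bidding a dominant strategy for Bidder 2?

No

Consider the case where Bidder 1 bids 6, Bidder 3 bids 6, Bidder 4 bids 6 and Bidder 5 bids 6.
Truthful bid 17: wins, pays 17, utility 17 - 17 = 0.
Bid 11 instead: wins, pays 11, utility 17 - 11 = 6.
Since 6 > 0, bidding 11 is strictly better here, so truthful bidding is not dominant.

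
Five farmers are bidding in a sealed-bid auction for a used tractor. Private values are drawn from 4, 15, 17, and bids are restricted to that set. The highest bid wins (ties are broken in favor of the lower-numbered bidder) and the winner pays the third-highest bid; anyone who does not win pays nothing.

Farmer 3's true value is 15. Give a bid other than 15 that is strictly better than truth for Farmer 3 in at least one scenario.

Suppose Farmer 1 bids 4, Farmer 2 bids 4, Farmer 4 bids 4 and Farmer 5 bids 17.
Bid 15: loses, pays 0, utility 0.
Bid 17: wins, pays 4, utility 15 - 4 = 11.
So bidding 17 beats truth here (11 > 0).

17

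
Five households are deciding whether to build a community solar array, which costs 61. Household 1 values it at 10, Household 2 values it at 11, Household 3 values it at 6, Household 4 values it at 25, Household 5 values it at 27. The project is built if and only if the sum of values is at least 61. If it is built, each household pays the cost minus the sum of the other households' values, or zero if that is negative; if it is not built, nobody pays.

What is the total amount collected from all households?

16

Total value 79 ≥ cost 61, so it is built.
Household 1: others sum to 69; max(0, 61 - 69) = 0.
Household 2: others sum to 68; max(0, 61 - 68) = 0.
Household 3: others sum to 73; max(0, 61 - 73) = 0.
Household 4: others sum to 54; max(0, 61 - 54) = 7.
Household 5: others sum to 52; max(0, 61 - 52) = 9.
Total collected = 0 + 0 + 0 + 7 + 9 = 16.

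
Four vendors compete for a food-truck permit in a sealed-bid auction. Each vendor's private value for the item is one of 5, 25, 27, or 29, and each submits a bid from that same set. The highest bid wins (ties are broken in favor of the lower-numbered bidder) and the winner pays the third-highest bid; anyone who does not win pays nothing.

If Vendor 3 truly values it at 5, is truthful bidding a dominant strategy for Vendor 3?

Yes

Check each profile of the others' bids and compare truth against every alternative bid.
Others bid (5, 5, 5): truth gives 0, best alternative gives 0.
Others bid (5, 5, 25): truth gives 0, best alternative gives 0.
Others bid (5, 5, 27): truth gives 0, best alternative gives 0.
Others bid (5, 5, 29): truth gives 0, best alternative gives 0.
Others bid (5, 25, 5): truth gives 0, best alternative gives 0.
Others bid (5, 25, 25): truth gives 0, best alternative gives 0.
(Remaining 58 profiles checked similarly; truth is weakly best in each.)
In every case the truthful bid is at least as good as any alternative, so it is a dominant strategy.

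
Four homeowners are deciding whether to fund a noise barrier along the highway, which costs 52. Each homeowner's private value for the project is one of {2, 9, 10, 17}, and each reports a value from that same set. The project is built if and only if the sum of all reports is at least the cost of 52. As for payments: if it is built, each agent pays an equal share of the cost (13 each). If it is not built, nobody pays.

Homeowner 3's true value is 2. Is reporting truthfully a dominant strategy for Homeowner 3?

Check each profile of the others' reports and compare truth against every alternative report.
Others report (9, 17, 17): truth gives 0, best alternative gives -11.
Others report (10, 17, 17): truth gives 0, best alternative gives -11.
Others report (17, 9, 17): truth gives 0, best alternative gives -11.
Others report (17, 10, 17): truth gives 0, best alternative gives -11.
Others report (17, 17, 9): truth gives 0, best alternative gives -11.
Others report (17, 17, 10): truth gives 0, best alternative gives -11.
(Remaining 58 profiles checked similarly; truth is weakly best in each.)
In every case the truthful report is at least as good as any alternative, so it is a dominant strategy.

Yes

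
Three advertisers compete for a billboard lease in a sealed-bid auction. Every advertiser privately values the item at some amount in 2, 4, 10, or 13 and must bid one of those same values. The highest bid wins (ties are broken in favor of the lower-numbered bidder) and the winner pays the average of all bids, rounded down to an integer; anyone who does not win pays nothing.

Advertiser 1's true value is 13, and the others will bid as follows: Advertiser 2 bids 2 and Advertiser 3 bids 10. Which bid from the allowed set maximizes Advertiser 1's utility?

Bid 2: loses, pays 0, utility 0.
Bid 4: loses, pays 0, utility 0.
Bid 10: wins, pays 7, utility 13 - 7 = 6.
Bid 13: wins, pays 8, utility 13 - 8 = 5.
The best choice is 10 with utility 6.

10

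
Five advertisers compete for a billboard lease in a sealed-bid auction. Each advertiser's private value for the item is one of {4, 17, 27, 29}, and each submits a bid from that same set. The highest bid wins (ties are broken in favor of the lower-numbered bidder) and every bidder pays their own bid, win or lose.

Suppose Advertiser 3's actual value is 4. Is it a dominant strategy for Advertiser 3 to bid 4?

Check each profile of the others' bids and compare truth against every alternative bid.
Others bid (4, 4, 4, 27): truth gives -4, best alternative gives -17.
Others bid (4, 4, 4, 29): truth gives -4, best alternative gives -17.
Others bid (4, 4, 17, 27): truth gives -4, best alternative gives -17.
Others bid (4, 4, 17, 29): truth gives -4, best alternative gives -17.
Others bid (4, 4, 27, 4): truth gives -4, best alternative gives -17.
Others bid (4, 4, 27, 17): truth gives -4, best alternative gives -17.
(Remaining 250 profiles checked similarly; truth is weakly best in each.)
In every case the truthful bid is at least as good as any alternative, so it is a dominant strategy.

Yes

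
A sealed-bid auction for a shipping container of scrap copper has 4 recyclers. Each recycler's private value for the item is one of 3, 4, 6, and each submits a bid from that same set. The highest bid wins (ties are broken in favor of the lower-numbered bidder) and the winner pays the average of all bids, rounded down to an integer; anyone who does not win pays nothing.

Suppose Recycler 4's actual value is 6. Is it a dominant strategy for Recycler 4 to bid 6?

Check each profile of the others' bids and compare truth against every alternative bid.
Others bid (3, 3, 4): truth gives 2, best alternative gives 0.
Others bid (3, 4, 3): truth gives 2, best alternative gives 0.
Others bid (3, 4, 4): truth gives 2, best alternative gives 0.
Others bid (4, 3, 3): truth gives 2, best alternative gives 0.
Others bid (4, 3, 4): truth gives 2, best alternative gives 0.
Others bid (4, 4, 3): truth gives 2, best alternative gives 0.
(Remaining 21 profiles checked similarly; truth is weakly best in each.)
In every case the truthful bid is at least as good as any alternative, so it is a dominant strategy.

Yes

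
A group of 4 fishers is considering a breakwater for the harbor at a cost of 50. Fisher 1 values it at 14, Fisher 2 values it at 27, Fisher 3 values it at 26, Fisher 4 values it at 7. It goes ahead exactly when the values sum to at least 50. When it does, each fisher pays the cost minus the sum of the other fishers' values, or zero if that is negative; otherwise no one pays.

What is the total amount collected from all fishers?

Total value 74 ≥ cost 50, so it is built.
Fisher 1: others sum to 60; max(0, 50 - 60) = 0.
Fisher 2: others sum to 47; max(0, 50 - 47) = 3.
Fisher 3: others sum to 48; max(0, 50 - 48) = 2.
Fisher 4: others sum to 67; max(0, 50 - 67) = 0.
Total collected = 0 + 3 + 2 + 0 = 5.

5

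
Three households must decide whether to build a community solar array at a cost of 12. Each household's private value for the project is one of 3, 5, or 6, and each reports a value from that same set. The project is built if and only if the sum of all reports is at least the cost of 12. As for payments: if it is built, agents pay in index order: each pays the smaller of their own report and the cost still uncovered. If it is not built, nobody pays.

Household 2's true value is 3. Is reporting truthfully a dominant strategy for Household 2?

Check each profile of the others' reports and compare truth against every alternative report.
Others report (3, 5): truth gives 0, best alternative gives -2.
Others report (3, 6): truth gives 0, best alternative gives -2.
Others report (5, 3): truth gives 0, best alternative gives -2.
Others report (5, 5): truth gives 0, best alternative gives -2.
Others report (5, 6): truth gives 0, best alternative gives -2.
Others report (6, 3): truth gives 0, best alternative gives -2.
(Remaining 3 profiles checked similarly; truth is weakly best in each.)
In every case the truthful report is at least as good as any alternative, so it is a dominant strategy.

Yes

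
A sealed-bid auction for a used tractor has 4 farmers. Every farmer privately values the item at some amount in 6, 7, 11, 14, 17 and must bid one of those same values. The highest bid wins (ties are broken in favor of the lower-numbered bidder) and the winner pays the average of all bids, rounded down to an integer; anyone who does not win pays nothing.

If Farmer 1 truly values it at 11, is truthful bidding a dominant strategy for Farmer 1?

No

Consider the case where Farmer 2 bids 6, Farmer 3 bids 6 and Farmer 4 bids 6.
Truthful bid 11: wins, pays 7, utility 11 - 7 = 4.
Bid 6 instead: wins, pays 6, utility 11 - 6 = 5.
Since 5 > 4, bidding 6 is strictly better here, so truthful bidding is not dominant.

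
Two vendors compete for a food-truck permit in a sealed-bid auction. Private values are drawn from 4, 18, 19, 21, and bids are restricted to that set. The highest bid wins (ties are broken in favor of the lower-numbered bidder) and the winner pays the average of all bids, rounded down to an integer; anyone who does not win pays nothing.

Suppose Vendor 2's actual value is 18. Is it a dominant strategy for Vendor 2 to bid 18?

Check each profile of the others' bids and compare truth against every alternative bid.
Others bid (4): truth gives 7, best alternative gives 7.
Others bid (18): truth gives 0, best alternative gives 0.
Others bid (19): truth gives 0, best alternative gives 0.
Others bid (21): truth gives 0, best alternative gives 0.
In every case the truthful bid is at least as good as any alternative, so it is a dominant strategy.

Yes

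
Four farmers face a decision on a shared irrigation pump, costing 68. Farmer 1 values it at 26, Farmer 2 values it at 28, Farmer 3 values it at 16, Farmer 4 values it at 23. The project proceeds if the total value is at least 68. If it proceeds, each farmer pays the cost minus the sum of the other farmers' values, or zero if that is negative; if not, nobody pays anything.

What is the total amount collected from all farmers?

4

Total value 93 ≥ cost 68, so it is built.
Farmer 1: others sum to 67; max(0, 68 - 67) = 1.
Farmer 2: others sum to 65; max(0, 68 - 65) = 3.
Farmer 3: others sum to 77; max(0, 68 - 77) = 0.
Farmer 4: others sum to 70; max(0, 68 - 70) = 0.
Total collected = 1 + 3 + 0 + 0 = 4.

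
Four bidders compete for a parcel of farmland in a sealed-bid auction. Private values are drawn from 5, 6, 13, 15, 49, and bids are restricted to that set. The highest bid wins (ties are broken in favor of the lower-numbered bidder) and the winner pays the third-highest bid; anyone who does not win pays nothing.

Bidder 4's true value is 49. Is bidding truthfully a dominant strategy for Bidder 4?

Check each profile of the others' bids and compare truth against every alternative bid.
Others bid (5, 5, 15): truth gives 44, best alternative gives 0.
Others bid (5, 15, 5): truth gives 44, best alternative gives 0.
Others bid (15, 5, 5): truth gives 44, best alternative gives 0.
Others bid (5, 6, 15): truth gives 43, best alternative gives 0.
Others bid (5, 15, 6): truth gives 43, best alternative gives 0.
Others bid (6, 5, 15): truth gives 43, best alternative gives 0.
(Remaining 119 profiles checked similarly; truth is weakly best in each.)
In every case the truthful bid is at least as good as any alternative, so it is a dominant strategy.

Yes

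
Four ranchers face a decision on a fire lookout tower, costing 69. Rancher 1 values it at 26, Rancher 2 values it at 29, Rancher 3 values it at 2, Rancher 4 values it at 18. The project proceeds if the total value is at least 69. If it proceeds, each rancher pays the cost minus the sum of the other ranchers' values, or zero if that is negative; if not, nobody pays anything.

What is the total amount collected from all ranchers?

55

Total value 75 ≥ cost 69, so it is built.
Rancher 1: others sum to 49; max(0, 69 - 49) = 20.
Rancher 2: others sum to 46; max(0, 69 - 46) = 23.
Rancher 3: others sum to 73; max(0, 69 - 73) = 0.
Rancher 4: others sum to 57; max(0, 69 - 57) = 12.
Total collected = 20 + 23 + 0 + 12 = 55.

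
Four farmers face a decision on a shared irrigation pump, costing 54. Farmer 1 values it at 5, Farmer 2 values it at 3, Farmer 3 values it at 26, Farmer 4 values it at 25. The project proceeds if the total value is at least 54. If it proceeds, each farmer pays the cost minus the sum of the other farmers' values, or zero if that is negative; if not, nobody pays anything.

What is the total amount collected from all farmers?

Total value 59 ≥ cost 54, so it is built.
Farmer 1: others sum to 54; max(0, 54 - 54) = 0.
Farmer 2: others sum to 56; max(0, 54 - 56) = 0.
Farmer 3: others sum to 33; max(0, 54 - 33) = 21.
Farmer 4: others sum to 34; max(0, 54 - 34) = 20.
Total collected = 0 + 0 + 21 + 20 = 41.

41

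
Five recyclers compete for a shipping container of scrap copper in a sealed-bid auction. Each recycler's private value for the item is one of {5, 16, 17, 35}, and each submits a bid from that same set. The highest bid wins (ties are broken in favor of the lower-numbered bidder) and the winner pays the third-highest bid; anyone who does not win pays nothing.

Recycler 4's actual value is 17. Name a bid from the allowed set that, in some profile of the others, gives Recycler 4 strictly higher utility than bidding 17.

35

Suppose Recycler 1 bids 5, Recycler 2 bids 5, Recycler 3 bids 5 and Recycler 5 bids 35.
Bid 17: loses, pays 0, utility 0.
Bid 35: wins, pays 5, utility 17 - 5 = 12.
So bidding 35 beats truth here (12 > 0).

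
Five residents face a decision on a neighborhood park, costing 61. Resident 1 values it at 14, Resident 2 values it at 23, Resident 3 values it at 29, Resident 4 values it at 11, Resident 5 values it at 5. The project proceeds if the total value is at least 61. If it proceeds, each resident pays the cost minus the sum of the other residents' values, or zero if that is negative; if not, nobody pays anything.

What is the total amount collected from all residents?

Total value 82 ≥ cost 61, so it is built.
Resident 1: others sum to 68; max(0, 61 - 68) = 0.
Resident 2: others sum to 59; max(0, 61 - 59) = 2.
Resident 3: others sum to 53; max(0, 61 - 53) = 8.
Resident 4: others sum to 71; max(0, 61 - 71) = 0.
Resident 5: others sum to 77; max(0, 61 - 77) = 0.
Total collected = 0 + 2 + 8 + 0 + 0 = 10.

10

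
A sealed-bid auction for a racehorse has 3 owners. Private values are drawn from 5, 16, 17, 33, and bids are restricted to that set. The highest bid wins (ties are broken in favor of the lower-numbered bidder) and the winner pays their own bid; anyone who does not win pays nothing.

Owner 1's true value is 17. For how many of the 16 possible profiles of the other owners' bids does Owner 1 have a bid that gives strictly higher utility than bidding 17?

4

Others bid (5, 5): truth gives 0; bid 5 gives 12 > 0. Violating.
Others bid (5, 16): truth gives 0; bid 16 gives 1 > 0. Violating.
Others bid (16, 5): truth gives 0; bid 16 gives 1 > 0. Violating.
Others bid (16, 16): truth gives 0; bid 16 gives 1 > 0. Violating.
Others bid (5, 17): truth gives 0; no alternative beats it.
Others bid (5, 33): truth gives 0; no alternative beats it.
(Checking all 16 profiles: 4 have a profitable deviation, 12 do not.)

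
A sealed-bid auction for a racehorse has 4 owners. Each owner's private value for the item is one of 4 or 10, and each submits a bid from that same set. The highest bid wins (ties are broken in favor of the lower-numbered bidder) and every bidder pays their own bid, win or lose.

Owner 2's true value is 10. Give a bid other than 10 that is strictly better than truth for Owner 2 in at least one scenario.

4

Suppose Owner 1 bids 10, Owner 3 bids 4 and Owner 4 bids 4.
Bid 10: loses but pays 10, utility -10.
Bid 4: loses but pays 4, utility -4.
So bidding 4 beats truth here (-4 > -10).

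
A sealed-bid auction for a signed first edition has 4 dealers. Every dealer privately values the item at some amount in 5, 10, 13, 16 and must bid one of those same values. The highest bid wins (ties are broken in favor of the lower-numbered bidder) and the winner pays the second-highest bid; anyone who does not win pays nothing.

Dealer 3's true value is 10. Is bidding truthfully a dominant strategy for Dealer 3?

Yes

Check each profile of the others' bids and compare truth against every alternative bid.
Others bid (5, 5, 5): truth gives 5, best alternative gives 5.
Others bid (5, 5, 10): truth gives 0, best alternative gives 0.
Others bid (5, 5, 13): truth gives 0, best alternative gives 0.
Others bid (5, 5, 16): truth gives 0, best alternative gives 0.
Others bid (5, 10, 5): truth gives 0, best alternative gives 0.
Others bid (5, 10, 10): truth gives 0, best alternative gives 0.
(Remaining 58 profiles checked similarly; truth is weakly best in each.)
In every case the truthful bid is at least as good as any alternative, so it is a dominant strategy.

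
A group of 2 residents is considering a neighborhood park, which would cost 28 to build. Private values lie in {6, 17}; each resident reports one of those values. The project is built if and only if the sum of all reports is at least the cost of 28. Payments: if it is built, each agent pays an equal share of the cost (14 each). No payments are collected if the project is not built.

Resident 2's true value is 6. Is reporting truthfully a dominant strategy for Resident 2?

Check each profile of the others' reports and compare truth against every alternative report.
Others report (17): truth gives 0, best alternative gives -8.
Others report (6): truth gives 0, best alternative gives 0.
In every case the truthful report is at least as good as any alternative, so it is a dominant strategy.

Yes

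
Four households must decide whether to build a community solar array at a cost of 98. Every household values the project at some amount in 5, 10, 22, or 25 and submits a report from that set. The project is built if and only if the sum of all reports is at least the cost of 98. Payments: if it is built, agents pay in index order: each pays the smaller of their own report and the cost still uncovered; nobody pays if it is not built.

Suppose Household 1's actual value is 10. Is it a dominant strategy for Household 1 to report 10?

Check each profile of the others' reports and compare truth against every alternative report.
Others report (5, 5, 5): truth gives 0, best alternative gives 0.
Others report (5, 5, 10): truth gives 0, best alternative gives 0.
Others report (5, 5, 22): truth gives 0, best alternative gives 0.
Others report (5, 5, 25): truth gives 0, best alternative gives 0.
Others report (5, 10, 5): truth gives 0, best alternative gives 0.
Others report (5, 10, 10): truth gives 0, best alternative gives 0.
(Remaining 58 profiles checked similarly; truth is weakly best in each.)
In every case the truthful report is at least as good as any alternative, so it is a dominant strategy.

Yes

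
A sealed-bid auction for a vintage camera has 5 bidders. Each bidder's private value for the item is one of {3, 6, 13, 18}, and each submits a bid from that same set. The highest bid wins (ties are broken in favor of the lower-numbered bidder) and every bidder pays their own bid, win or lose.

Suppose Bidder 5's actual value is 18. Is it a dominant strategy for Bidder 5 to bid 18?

Consider the case where Bidder 1 bids 3, Bidder 2 bids 3, Bidder 3 bids 3 and Bidder 4 bids 3.
Truthful bid 18: wins, pays 18, utility 18 - 18 = 0.
Bid 6 instead: wins, pays 6, utility 18 - 6 = 12.
Since 12 > 0, bidding 6 is strictly better here, so truthful bidding is not dominant.

No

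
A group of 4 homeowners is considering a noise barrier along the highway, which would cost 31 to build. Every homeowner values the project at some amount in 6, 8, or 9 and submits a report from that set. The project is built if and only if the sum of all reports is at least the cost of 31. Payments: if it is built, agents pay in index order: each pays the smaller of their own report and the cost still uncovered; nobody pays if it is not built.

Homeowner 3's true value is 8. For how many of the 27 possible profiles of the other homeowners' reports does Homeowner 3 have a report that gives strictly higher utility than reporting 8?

7

Others report (8, 8, 9): truth gives 0; report 6 gives 2 > 0. Violating.
Others report (8, 9, 8): truth gives 0; report 6 gives 2 > 0. Violating.
Others report (8, 9, 9): truth gives 0; report 6 gives 2 > 0. Violating.
Others report (9, 8, 8): truth gives 0; report 6 gives 2 > 0. Violating.
Others report (6, 6, 6): truth gives 0; no alternative beats it.
Others report (6, 6, 8): truth gives 0; no alternative beats it.
(Checking all 27 profiles: 7 have a profitable deviation, 20 do not.)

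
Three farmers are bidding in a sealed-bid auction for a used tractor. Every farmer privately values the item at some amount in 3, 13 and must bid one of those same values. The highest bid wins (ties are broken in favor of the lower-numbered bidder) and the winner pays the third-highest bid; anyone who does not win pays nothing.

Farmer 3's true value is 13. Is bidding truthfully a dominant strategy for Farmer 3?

Check each profile of the others' bids and compare truth against every alternative bid.
Others bid (3, 3): truth gives 10, best alternative gives 0.
Others bid (3, 13): truth gives 0, best alternative gives 0.
Others bid (13, 3): truth gives 0, best alternative gives 0.
Others bid (13, 13): truth gives 0, best alternative gives 0.
In every case the truthful bid is at least as good as any alternative, so it is a dominant strategy.

Yes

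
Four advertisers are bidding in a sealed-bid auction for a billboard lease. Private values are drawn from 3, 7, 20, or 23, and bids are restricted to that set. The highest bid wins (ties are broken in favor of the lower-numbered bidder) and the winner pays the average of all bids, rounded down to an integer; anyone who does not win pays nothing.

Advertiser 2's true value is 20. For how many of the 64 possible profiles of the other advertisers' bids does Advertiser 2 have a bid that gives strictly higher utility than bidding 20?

30

Others bid (3, 3, 3): truth gives 13; bid 7 gives 16 > 13. Violating.
Others bid (3, 3, 7): truth gives 12; bid 7 gives 15 > 12. Violating.
Others bid (3, 3, 23): truth gives 0; bid 23 gives 7 > 0. Violating.
Others bid (3, 7, 3): truth gives 12; bid 7 gives 15 > 12. Violating.
Others bid (3, 3, 20): truth gives 9; no alternative beats it.
Others bid (3, 7, 20): truth gives 8; no alternative beats it.
(Checking all 64 profiles: 30 have a profitable deviation, 34 do not.)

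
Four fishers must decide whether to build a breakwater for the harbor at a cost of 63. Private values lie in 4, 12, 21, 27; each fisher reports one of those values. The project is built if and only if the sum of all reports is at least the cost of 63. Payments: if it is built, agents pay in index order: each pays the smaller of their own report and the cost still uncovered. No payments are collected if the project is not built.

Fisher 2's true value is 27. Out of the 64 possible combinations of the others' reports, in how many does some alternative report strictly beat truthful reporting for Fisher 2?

44

Others report (4, 12, 27): truth gives 0; report 21 gives 6 > 0. Violating.
Others report (4, 21, 21): truth gives 0; report 21 gives 6 > 0. Violating.
Others report (4, 21, 27): truth gives 0; report 12 gives 15 > 0. Violating.
Others report (4, 27, 12): truth gives 0; report 21 gives 6 > 0. Violating.
Others report (4, 4, 4): truth gives 0; no alternative beats it.
Others report (4, 4, 12): truth gives 0; no alternative beats it.
(Checking all 64 profiles: 44 have a profitable deviation, 20 do not.)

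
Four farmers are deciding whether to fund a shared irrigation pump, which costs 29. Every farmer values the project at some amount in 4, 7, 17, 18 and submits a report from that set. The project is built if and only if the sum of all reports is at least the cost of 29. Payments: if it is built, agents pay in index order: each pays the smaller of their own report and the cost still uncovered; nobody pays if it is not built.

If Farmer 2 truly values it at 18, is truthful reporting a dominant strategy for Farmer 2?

Consider the case where Farmer 1 reports 4, Farmer 3 reports 4 and Farmer 4 reports 4.
Truthful report 18: project built, pays 18, utility 18 - 18 = 0.
Report 17 instead: project built, pays 17, utility 18 - 17 = 1.
Since 1 > 0, reporting 17 is strictly better here, so truthful reporting is not dominant.

No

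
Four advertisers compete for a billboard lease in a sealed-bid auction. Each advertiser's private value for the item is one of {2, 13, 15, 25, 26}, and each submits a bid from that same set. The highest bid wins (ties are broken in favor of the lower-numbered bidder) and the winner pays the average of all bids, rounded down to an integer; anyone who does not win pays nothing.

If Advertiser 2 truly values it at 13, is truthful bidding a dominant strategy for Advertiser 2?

Consider the case where Advertiser 1 bids 2, Advertiser 3 bids 2 and Advertiser 4 bids 15.
Truthful bid 13: loses, pays 0, utility 0.
Bid 15 instead: wins, pays 8, utility 13 - 8 = 5.
Since 5 > 0, bidding 15 is strictly better here, so truthful bidding is not dominant.

No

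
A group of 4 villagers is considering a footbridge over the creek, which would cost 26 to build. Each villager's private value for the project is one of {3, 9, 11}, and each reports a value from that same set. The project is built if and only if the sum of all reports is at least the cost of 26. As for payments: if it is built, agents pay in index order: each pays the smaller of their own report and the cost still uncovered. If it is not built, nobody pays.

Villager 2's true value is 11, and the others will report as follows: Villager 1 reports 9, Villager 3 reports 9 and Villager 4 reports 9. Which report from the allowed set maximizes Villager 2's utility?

Report 3: project built, pays 3, utility 11 - 3 = 8.
Report 9: project built, pays 9, utility 11 - 9 = 2.
Report 11: project built, pays 11, utility 11 - 11 = 0.
The best choice is 3 with utility 8.

3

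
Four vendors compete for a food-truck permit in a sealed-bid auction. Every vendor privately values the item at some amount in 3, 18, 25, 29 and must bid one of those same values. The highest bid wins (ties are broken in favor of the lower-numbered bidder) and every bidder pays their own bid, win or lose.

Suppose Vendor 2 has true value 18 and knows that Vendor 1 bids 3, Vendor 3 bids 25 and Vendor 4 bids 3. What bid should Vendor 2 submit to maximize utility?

Bid 3: loses but pays 3, utility -3.
Bid 18: loses but pays 18, utility -18.
Bid 25: wins, pays 25, utility 18 - 25 = -7.
Bid 29: wins, pays 29, utility 18 - 29 = -11.
The best choice is 3 with utility -3.

3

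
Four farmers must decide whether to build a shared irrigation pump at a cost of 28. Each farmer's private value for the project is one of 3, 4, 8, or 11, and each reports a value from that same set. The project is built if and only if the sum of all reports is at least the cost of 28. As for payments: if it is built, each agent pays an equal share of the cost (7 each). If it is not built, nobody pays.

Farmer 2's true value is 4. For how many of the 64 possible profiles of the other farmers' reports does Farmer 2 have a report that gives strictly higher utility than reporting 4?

1

Others report (8, 8, 8): truth gives -3; report 3 gives 0 > -3. Violating.
Others report (3, 3, 3): truth gives 0; no alternative beats it.
Others report (3, 3, 4): truth gives 0; no alternative beats it.
(Checking all 64 profiles: 1 has a profitable deviation, 63 do not.)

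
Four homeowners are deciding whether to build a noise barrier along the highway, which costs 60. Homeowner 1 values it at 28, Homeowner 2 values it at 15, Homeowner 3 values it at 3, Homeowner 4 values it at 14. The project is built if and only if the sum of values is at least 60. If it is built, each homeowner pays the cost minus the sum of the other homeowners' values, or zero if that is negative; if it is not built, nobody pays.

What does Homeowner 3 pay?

Total value 60 ≥ cost 60, so the project is built.
The other homeowners' values sum to 57.
Cost minus that sum is 60 - 57 = 3.

3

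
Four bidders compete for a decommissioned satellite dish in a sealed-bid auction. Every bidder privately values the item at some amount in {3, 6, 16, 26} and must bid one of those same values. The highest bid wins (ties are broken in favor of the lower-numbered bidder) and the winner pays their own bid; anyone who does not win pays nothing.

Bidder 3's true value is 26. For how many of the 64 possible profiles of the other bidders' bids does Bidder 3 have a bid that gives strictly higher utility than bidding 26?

Others bid (3, 3, 3): truth gives 0; bid 6 gives 20 > 0. Violating.
Others bid (3, 3, 6): truth gives 0; bid 6 gives 20 > 0. Violating.
Others bid (3, 3, 16): truth gives 0; bid 16 gives 10 > 0. Violating.
Others bid (3, 6, 3): truth gives 0; bid 16 gives 10 > 0. Violating.
Others bid (3, 3, 26): truth gives 0; no alternative beats it.
Others bid (3, 6, 26): truth gives 0; no alternative beats it.
(Checking all 64 profiles: 12 have a profitable deviation, 52 do not.)

12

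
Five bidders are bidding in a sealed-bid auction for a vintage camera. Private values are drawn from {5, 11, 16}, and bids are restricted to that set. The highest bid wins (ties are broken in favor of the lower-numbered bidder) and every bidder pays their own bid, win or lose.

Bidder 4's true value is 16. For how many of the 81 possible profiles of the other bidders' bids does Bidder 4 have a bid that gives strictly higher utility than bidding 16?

59

Others bid (5, 5, 5, 5): truth gives 0; bid 11 gives 5 > 0. Violating.
Others bid (5, 5, 5, 11): truth gives 0; bid 11 gives 5 > 0. Violating.
Others bid (5, 5, 16, 5): truth gives -16; bid 5 gives -5 > -16. Violating.
Others bid (5, 5, 16, 11): truth gives -16; bid 5 gives -5 > -16. Violating.
Others bid (5, 5, 5, 16): truth gives 0; no alternative beats it.
Others bid (5, 5, 11, 5): truth gives 0; no alternative beats it.
(Checking all 81 profiles: 59 have a profitable deviation, 22 do not.)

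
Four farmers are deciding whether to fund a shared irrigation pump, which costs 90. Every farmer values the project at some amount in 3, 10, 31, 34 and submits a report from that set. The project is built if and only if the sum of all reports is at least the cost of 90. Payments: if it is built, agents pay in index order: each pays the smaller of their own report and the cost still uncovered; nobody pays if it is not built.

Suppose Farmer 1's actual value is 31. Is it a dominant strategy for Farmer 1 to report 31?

Consider the case where Farmer 2 reports 31, Farmer 3 reports 31 and Farmer 4 reports 31.
Truthful report 31: project built, pays 31, utility 31 - 31 = 0.
Report 3 instead: project built, pays 3, utility 31 - 3 = 28.
Since 28 > 0, reporting 3 is strictly better here, so truthful reporting is not dominant.

No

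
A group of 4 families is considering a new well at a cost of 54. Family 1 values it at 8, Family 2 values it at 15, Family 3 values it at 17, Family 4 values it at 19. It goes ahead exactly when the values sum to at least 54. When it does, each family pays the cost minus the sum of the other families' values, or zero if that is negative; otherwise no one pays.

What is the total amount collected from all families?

39

Total value 59 ≥ cost 54, so it is built.
Family 1: others sum to 51; max(0, 54 - 51) = 3.
Family 2: others sum to 44; max(0, 54 - 44) = 10.
Family 3: others sum to 42; max(0, 54 - 42) = 12.
Family 4: others sum to 40; max(0, 54 - 40) = 14.
Total collected = 3 + 10 + 12 + 14 = 39.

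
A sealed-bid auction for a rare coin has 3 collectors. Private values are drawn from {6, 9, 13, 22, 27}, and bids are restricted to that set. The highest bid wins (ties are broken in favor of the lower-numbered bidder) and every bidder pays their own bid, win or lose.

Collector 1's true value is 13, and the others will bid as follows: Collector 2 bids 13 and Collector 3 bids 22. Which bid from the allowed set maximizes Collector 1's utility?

6

Bid 6: loses but pays 6, utility -6.
Bid 9: loses but pays 9, utility -9.
Bid 13: loses but pays 13, utility -13.
Bid 22: wins, pays 22, utility 13 - 22 = -9.
Bid 27: wins, pays 27, utility 13 - 27 = -14.
The best choice is 6 with utility -6.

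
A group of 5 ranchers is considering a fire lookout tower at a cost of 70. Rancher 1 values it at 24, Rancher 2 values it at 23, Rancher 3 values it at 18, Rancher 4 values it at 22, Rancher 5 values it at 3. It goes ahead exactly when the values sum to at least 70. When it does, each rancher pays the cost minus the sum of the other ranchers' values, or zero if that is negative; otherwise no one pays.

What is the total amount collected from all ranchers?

9

Total value 90 ≥ cost 70, so it is built.
Rancher 1: others sum to 66; max(0, 70 - 66) = 4.
Rancher 2: others sum to 67; max(0, 70 - 67) = 3.
Rancher 3: others sum to 72; max(0, 70 - 72) = 0.
Rancher 4: others sum to 68; max(0, 70 - 68) = 2.
Rancher 5: others sum to 87; max(0, 70 - 87) = 0.
Total collected = 4 + 3 + 0 + 2 + 0 = 9.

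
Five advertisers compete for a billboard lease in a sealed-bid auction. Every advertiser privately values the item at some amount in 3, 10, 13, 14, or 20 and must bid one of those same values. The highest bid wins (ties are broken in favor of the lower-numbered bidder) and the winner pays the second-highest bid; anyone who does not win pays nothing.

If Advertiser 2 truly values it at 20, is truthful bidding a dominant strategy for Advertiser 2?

Check each profile of the others' bids and compare truth against every alternative bid.
Others bid (14, 3, 3, 3): truth gives 6, best alternative gives 0.
Others bid (14, 3, 3, 10): truth gives 6, best alternative gives 0.
Others bid (14, 3, 3, 13): truth gives 6, best alternative gives 0.
Others bid (14, 3, 3, 14): truth gives 6, best alternative gives 0.
Others bid (14, 3, 10, 3): truth gives 6, best alternative gives 0.
Others bid (14, 3, 10, 10): truth gives 6, best alternative gives 0.
(Remaining 619 profiles checked similarly; truth is weakly best in each.)
In every case the truthful bid is at least as good as any alternative, so it is a dominant strategy.

Yes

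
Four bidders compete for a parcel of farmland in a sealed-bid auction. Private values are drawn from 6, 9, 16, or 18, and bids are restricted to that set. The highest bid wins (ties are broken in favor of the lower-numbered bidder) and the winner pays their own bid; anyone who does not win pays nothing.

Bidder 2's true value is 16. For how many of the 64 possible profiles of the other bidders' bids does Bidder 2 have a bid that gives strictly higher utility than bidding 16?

Others bid (6, 6, 6): truth gives 0; bid 9 gives 7 > 0. Violating.
Others bid (6, 6, 9): truth gives 0; bid 9 gives 7 > 0. Violating.
Others bid (6, 9, 6): truth gives 0; bid 9 gives 7 > 0. Violating.
Others bid (6, 9, 9): truth gives 0; bid 9 gives 7 > 0. Violating.
Others bid (6, 6, 16): truth gives 0; no alternative beats it.
Others bid (6, 6, 18): truth gives 0; no alternative beats it.
(Checking all 64 profiles: 4 have a profitable deviation, 60 do not.)

4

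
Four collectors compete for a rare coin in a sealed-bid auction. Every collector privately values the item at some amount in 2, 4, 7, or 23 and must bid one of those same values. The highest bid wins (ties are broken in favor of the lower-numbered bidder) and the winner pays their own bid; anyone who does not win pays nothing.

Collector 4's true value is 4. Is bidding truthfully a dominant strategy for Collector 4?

Yes

Check each profile of the others' bids and compare truth against every alternative bid.
Others bid (2, 2, 2): truth gives 0, best alternative gives 0.
Others bid (2, 2, 4): truth gives 0, best alternative gives 0.
Others bid (2, 2, 7): truth gives 0, best alternative gives 0.
Others bid (2, 2, 23): truth gives 0, best alternative gives 0.
Others bid (2, 4, 2): truth gives 0, best alternative gives 0.
Others bid (2, 4, 4): truth gives 0, best alternative gives 0.
(Remaining 58 profiles checked similarly; truth is weakly best in each.)
In every case the truthful bid is at least as good as any alternative, so it is a dominant strategy.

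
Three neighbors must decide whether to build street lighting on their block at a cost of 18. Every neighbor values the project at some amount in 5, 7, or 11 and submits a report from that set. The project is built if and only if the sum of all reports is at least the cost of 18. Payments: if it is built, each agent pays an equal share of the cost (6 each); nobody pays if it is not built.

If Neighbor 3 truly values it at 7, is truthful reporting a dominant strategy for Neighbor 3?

Consider the case where Neighbor 1 reports 5 and Neighbor 2 reports 5.
Truthful report 7: project not built, utility 0.
Report 11 instead: project built, pays 6, utility 7 - 6 = 1.
Since 1 > 0, reporting 11 is strictly better here, so truthful reporting is not dominant.

No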